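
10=10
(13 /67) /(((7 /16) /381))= 79248 /469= 168.97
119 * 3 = 357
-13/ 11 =-1.18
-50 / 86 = -25 / 43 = -0.58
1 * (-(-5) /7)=5 /7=0.71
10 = 10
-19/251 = -0.08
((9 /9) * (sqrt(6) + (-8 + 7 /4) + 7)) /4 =0.80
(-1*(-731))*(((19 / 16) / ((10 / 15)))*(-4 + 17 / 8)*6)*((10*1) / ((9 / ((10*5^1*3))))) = -2441425.78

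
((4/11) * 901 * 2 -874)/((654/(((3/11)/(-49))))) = 1203/646261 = 0.00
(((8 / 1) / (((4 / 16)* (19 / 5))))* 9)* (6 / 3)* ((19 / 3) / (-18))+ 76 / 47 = -7292 / 141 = -51.72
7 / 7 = 1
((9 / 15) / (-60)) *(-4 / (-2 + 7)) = 0.01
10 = 10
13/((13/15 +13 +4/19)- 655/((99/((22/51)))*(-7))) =0.90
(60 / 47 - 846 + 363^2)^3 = 232999035165117545121 / 103823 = 2244194785019865.97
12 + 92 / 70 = 466 / 35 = 13.31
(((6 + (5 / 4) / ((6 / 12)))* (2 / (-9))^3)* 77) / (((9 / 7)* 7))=-5236 / 6561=-0.80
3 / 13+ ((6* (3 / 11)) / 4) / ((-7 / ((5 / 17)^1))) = 7269 / 34034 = 0.21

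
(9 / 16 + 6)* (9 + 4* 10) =5145 / 16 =321.56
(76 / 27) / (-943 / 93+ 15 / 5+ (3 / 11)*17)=-25916 / 23049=-1.12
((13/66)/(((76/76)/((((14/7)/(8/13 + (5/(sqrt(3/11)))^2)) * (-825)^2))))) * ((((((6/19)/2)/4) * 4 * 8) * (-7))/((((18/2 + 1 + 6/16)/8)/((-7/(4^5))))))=1537160625/11351246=135.42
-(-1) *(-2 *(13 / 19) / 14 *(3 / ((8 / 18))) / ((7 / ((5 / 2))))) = -1755 / 7448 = -0.24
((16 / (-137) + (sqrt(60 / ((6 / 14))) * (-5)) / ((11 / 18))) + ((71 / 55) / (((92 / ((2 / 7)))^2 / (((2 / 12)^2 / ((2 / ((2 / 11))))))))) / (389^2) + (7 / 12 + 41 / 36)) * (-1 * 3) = -25053047590843229 / 5201718898628560 + 540 * sqrt(35) / 11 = 285.61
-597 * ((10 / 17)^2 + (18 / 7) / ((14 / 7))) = -1970697 / 2023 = -974.15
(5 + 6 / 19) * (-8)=-808 / 19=-42.53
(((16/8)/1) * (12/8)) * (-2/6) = -1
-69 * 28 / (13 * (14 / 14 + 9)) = -966 / 65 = -14.86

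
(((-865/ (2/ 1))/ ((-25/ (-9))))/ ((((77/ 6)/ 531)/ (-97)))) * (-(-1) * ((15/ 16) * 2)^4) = 7723612.58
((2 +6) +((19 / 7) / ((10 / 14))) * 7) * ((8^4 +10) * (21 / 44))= 7458549 / 110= 67804.99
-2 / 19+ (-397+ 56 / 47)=-395.91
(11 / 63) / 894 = 11 / 56322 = 0.00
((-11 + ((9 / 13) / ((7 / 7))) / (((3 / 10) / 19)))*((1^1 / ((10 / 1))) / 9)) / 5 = 427 / 5850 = 0.07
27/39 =9/13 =0.69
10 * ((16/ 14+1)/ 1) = 150/ 7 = 21.43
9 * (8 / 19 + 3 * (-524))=-268740 / 19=-14144.21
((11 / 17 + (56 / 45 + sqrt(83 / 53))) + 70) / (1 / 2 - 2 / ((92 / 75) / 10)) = -2529862 / 556155 - 46*sqrt(4399) / 38531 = -4.63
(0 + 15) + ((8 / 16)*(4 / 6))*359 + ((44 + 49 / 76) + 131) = 70751 / 228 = 310.31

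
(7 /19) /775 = 7 /14725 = 0.00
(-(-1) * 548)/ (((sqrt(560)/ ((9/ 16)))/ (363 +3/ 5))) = 1120797 * sqrt(35)/ 1400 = 4736.23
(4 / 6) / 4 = 1 / 6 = 0.17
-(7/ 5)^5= -5.38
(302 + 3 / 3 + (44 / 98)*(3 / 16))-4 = 117241 / 392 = 299.08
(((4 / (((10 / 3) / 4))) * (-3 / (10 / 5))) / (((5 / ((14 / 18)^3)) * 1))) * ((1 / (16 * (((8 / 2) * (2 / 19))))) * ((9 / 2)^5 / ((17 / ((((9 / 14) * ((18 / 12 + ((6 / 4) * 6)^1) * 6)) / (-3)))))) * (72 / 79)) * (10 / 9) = 128274111 / 859520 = 149.24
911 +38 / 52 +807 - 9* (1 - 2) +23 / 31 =1393149 / 806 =1728.47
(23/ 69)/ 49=1/ 147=0.01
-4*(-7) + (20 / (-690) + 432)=459.97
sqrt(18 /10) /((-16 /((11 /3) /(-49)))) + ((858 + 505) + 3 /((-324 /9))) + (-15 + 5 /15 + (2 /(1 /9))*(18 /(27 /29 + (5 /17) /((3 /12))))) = 11*sqrt(5) /3920 + 6242255 /4156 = 1501.99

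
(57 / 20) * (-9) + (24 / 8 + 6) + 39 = 22.35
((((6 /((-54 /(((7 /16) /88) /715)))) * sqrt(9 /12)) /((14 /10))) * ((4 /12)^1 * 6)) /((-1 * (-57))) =-sqrt(3) /103289472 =-0.00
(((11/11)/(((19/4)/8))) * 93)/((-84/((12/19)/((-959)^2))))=-2976/2324033887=-0.00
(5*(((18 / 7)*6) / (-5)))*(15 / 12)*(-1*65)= 8775 / 7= 1253.57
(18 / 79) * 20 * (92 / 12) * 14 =38640 / 79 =489.11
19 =19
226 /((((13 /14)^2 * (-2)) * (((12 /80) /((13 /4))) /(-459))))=16943220 /13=1303324.62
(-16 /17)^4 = 0.78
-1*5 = -5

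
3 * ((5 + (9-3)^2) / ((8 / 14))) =861 / 4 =215.25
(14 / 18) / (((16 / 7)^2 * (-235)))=-343 / 541440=-0.00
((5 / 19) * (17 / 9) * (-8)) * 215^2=-31433000 / 171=-183818.71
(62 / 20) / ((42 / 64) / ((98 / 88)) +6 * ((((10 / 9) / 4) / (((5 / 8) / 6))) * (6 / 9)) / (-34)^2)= 752556 / 145295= 5.18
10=10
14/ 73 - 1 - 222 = -16265/ 73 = -222.81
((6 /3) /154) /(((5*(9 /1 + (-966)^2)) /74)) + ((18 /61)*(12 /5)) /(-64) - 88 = -88.01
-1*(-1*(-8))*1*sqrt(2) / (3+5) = -sqrt(2) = -1.41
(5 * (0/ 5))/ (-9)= 0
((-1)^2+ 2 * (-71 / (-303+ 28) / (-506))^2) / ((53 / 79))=764827936989 / 513112146250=1.49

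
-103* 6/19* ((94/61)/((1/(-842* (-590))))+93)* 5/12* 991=-10282818387.59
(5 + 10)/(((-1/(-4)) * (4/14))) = 210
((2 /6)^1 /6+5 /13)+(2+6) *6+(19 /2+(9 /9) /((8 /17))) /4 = 192241 /3744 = 51.35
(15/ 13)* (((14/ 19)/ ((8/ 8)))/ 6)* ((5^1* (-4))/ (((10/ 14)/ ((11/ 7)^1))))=-1540/ 247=-6.23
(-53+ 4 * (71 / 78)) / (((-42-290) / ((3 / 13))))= 0.03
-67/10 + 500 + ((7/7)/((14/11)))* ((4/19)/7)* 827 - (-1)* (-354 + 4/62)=45862133/288610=158.91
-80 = -80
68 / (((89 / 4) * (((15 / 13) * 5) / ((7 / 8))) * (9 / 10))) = 6188 / 12015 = 0.52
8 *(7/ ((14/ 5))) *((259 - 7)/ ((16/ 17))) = 5355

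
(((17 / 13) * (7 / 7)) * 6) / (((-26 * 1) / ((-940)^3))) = 42359784000 / 169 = 250649609.47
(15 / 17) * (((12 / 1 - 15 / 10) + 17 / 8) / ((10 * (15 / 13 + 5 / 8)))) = 0.63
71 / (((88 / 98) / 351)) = 1221129 / 44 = 27752.93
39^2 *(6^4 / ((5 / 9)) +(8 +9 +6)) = 17915859 / 5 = 3583171.80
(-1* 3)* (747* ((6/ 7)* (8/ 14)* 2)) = -107568/ 49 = -2195.27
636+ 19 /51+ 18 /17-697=-3038 /51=-59.57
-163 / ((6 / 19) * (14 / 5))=-15485 / 84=-184.35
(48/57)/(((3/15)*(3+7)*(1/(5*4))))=160/19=8.42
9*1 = 9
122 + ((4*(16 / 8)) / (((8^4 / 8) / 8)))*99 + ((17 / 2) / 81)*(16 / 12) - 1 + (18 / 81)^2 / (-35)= 9084259 / 68040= 133.51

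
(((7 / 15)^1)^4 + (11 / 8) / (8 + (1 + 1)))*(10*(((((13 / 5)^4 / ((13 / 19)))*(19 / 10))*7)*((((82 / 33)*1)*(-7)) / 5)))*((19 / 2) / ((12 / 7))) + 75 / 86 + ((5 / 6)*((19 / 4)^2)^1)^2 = -21595115577859015067 / 689634000000000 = -31313.88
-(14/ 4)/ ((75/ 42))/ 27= -49/ 675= -0.07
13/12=1.08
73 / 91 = 0.80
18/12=3/2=1.50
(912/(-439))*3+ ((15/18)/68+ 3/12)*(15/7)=-2369807/417928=-5.67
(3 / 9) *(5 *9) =15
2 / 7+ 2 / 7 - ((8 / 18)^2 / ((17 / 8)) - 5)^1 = 52807 / 9639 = 5.48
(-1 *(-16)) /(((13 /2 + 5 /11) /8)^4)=15352201216 /547981281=28.02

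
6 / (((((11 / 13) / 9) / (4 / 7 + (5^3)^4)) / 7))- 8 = 1199707033970 / 11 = 109064275815.45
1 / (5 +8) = 1 / 13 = 0.08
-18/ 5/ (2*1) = -9/ 5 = -1.80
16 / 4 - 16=-12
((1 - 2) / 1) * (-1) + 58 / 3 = 61 / 3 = 20.33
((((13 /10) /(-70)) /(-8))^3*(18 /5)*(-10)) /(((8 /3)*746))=-59319 /262019072000000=-0.00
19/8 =2.38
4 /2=2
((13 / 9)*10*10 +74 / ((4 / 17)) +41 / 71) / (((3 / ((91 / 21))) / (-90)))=-38172485 / 639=-59737.85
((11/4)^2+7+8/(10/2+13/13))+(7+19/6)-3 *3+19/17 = 4945/272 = 18.18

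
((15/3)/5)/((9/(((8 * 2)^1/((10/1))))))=8/45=0.18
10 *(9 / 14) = 45 / 7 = 6.43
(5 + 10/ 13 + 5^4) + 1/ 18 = 147613/ 234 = 630.82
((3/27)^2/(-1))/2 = -1/162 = -0.01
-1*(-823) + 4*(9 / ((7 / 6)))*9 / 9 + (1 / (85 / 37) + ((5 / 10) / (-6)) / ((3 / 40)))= 4568786 / 5355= 853.18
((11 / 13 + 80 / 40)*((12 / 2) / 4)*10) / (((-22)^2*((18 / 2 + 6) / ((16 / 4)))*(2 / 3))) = 111 / 3146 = 0.04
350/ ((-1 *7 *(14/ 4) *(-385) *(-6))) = -10/ 1617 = -0.01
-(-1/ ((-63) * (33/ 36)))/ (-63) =4/ 14553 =0.00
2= 2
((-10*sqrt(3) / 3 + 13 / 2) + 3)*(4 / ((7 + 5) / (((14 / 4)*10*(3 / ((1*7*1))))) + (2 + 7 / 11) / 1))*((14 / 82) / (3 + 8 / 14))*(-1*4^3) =-187264 / 5535 + 39424*sqrt(3) / 3321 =-13.27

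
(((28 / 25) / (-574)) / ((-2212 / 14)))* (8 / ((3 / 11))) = 88 / 242925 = 0.00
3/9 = 1/3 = 0.33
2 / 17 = 0.12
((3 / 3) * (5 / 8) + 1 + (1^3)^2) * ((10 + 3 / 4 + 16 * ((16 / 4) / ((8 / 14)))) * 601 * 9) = 55772199 / 32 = 1742881.22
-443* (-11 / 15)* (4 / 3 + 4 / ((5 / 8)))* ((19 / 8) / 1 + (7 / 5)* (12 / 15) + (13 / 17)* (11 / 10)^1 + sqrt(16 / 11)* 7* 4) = 2083436531 / 191250 + 5755456* sqrt(11) / 225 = 95732.40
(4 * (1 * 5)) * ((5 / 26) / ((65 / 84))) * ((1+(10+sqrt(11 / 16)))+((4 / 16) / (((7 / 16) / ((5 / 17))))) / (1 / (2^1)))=210 * sqrt(11) / 169+161880 / 2873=60.47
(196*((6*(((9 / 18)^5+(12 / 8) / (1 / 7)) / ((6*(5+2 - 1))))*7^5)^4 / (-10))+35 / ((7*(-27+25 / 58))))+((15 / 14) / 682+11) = -185494715446335468362608072268603983 / 12496833431470080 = -14843337431321958083.55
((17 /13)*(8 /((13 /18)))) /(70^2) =612 /207025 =0.00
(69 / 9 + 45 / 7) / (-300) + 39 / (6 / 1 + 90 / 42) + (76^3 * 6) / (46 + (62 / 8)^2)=24837.80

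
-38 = -38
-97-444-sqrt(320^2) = -861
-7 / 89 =-0.08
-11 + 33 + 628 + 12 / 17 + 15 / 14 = 155123 / 238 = 651.78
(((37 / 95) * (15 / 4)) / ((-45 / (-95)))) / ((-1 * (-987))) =37 / 11844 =0.00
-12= -12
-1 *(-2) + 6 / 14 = 17 / 7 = 2.43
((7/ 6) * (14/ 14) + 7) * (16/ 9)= 392/ 27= 14.52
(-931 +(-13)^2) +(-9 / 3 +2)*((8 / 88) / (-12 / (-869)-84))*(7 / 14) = -111227537 / 145968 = -762.00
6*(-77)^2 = 35574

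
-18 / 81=-2 / 9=-0.22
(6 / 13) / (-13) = -6 / 169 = -0.04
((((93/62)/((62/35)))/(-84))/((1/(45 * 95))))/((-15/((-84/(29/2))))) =-16.64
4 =4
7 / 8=0.88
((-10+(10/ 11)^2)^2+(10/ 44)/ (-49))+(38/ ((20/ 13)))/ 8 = 5006765823/ 57392720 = 87.24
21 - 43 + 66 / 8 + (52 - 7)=125 / 4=31.25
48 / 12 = 4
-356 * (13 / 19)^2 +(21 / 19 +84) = -29441 / 361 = -81.55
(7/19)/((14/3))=3/38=0.08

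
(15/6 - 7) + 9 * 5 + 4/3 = 251/6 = 41.83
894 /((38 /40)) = 941.05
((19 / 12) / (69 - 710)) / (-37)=19 / 284604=0.00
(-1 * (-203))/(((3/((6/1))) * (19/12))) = 4872/19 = 256.42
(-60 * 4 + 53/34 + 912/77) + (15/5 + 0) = -585377/2618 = -223.60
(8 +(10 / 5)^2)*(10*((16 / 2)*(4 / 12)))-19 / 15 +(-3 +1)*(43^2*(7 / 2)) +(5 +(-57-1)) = -190159 / 15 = -12677.27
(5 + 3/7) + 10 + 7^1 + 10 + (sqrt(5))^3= 5 * sqrt(5) + 227/7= 43.61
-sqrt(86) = -9.27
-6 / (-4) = 3 / 2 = 1.50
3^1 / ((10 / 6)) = 9 / 5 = 1.80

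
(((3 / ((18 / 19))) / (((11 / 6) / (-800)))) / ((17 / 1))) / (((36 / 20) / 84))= -2128000 / 561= -3793.23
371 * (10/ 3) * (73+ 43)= 430360/ 3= 143453.33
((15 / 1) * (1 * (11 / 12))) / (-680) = -11 / 544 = -0.02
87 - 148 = -61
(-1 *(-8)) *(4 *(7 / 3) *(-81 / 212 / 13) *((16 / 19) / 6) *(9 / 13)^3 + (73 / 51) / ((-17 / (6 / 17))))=-48033681200 / 141302434351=-0.34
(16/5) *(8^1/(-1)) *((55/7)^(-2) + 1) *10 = -786944/3025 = -260.15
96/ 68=24/ 17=1.41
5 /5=1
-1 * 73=-73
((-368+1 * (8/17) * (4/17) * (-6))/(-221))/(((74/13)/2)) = 106544/181781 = 0.59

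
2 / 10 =1 / 5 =0.20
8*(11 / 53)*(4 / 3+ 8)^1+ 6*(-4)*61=-230312 / 159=-1448.50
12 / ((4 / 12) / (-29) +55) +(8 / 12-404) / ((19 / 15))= -7230841 / 22724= -318.20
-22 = -22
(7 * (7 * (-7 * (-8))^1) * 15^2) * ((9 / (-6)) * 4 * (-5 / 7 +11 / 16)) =99225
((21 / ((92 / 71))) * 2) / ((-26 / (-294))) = 366.52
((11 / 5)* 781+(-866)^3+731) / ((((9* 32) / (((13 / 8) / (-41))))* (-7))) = -21107432021 / 1653120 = -12768.24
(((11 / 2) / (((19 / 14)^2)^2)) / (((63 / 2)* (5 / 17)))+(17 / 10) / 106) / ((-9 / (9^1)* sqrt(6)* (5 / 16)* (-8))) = 47501077* sqrt(6) / 3729787020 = 0.03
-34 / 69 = -0.49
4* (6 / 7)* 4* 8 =768 / 7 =109.71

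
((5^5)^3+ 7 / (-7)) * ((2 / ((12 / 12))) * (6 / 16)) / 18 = 1271565755.17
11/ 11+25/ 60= 17/ 12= 1.42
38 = 38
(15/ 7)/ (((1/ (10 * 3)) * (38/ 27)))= 6075/ 133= 45.68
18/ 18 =1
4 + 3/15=21/5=4.20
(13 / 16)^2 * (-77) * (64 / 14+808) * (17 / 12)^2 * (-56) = 297099803 / 64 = 4642184.42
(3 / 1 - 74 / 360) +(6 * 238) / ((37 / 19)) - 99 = 4243031 / 6660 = 637.09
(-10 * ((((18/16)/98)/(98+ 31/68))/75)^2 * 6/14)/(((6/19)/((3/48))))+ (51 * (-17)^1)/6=-3483446847353249419/24106898597600000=-144.50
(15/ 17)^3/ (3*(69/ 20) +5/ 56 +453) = 945000/ 637525619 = 0.00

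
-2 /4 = -1 /2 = -0.50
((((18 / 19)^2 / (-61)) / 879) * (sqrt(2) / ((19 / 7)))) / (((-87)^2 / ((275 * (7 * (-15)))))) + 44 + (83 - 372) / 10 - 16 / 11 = 2425500 * sqrt(2) / 103098952787 + 1501 / 110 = 13.65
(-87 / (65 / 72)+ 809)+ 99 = 52756 / 65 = 811.63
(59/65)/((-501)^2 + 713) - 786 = -12860068201/16361410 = -786.00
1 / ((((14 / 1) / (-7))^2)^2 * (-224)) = -1 / 3584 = -0.00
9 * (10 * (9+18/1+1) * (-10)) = -25200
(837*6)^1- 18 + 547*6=8286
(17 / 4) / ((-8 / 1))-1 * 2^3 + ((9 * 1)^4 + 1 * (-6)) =209487 / 32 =6546.47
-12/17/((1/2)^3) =-96/17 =-5.65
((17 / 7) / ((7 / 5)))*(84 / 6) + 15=275 / 7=39.29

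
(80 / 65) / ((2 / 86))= 688 / 13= 52.92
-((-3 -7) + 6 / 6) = 9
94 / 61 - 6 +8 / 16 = -483 / 122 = -3.96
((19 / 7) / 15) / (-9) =-19 / 945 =-0.02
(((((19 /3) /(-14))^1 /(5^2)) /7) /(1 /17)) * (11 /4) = -3553 /29400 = -0.12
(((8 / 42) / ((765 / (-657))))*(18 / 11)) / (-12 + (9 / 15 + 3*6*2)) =-584 / 53669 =-0.01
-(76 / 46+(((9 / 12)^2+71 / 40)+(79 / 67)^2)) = -44437189 / 8259760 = -5.38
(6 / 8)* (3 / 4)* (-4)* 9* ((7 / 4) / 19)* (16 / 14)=-81 / 38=-2.13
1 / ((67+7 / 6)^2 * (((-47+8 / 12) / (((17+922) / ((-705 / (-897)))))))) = -30322188 / 5464233865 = -0.01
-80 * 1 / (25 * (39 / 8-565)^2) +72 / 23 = 7228546408 / 2309126515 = 3.13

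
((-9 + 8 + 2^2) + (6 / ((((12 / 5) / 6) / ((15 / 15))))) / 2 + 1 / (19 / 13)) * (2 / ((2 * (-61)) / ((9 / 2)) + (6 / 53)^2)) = -10744425 / 13016368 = -0.83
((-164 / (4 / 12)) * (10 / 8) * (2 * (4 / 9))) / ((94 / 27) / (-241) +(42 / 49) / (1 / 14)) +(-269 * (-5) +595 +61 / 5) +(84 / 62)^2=71516695279 / 37474195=1908.43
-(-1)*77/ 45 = 77/ 45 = 1.71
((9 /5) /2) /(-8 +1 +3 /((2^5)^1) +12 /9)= -432 /2675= -0.16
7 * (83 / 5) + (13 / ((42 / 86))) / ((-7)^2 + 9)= 710453 / 6090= 116.66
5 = 5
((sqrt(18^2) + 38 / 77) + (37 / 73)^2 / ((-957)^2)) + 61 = 2715809428114 / 34163915247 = 79.49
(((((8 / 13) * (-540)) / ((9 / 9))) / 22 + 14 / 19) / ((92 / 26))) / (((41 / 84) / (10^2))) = -163959600 / 197087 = -831.91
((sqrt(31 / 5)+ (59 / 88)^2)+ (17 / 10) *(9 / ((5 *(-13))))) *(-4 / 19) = -4 *sqrt(155) / 95 - 538909 / 11954800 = -0.57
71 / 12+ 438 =5327 / 12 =443.92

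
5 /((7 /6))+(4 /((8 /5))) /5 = 4.79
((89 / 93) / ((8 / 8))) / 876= 89 / 81468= 0.00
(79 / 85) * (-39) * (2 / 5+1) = -21567 / 425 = -50.75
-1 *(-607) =607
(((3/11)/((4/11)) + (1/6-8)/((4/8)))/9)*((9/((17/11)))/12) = -0.80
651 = 651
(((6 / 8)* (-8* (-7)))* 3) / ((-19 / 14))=-1764 / 19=-92.84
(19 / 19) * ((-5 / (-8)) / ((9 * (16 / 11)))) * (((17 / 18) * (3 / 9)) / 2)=0.01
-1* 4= -4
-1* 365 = -365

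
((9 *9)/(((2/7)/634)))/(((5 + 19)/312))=2336607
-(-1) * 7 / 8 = 7 / 8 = 0.88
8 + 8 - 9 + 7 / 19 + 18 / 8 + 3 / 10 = 3769 / 380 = 9.92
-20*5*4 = -400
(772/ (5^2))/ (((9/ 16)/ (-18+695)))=8362304/ 225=37165.80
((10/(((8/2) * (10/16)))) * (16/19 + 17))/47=1356/893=1.52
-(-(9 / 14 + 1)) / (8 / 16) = 23 / 7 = 3.29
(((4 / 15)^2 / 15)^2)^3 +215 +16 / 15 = 319323172212982194511591 / 1477891880035400390625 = 216.07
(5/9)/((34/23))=115/306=0.38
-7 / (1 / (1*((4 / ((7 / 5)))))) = -20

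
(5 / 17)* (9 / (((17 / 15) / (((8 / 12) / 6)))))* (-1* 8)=-600 / 289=-2.08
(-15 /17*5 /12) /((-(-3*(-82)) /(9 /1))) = 75 /5576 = 0.01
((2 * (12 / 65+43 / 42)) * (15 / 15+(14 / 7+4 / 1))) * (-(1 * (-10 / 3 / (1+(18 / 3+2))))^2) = -2.32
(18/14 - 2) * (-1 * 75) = 375/7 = 53.57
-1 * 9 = -9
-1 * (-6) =6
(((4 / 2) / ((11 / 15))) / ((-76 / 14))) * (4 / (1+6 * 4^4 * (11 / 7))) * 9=-26460 / 3532727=-0.01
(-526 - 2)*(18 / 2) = -4752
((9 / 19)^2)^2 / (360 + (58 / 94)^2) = 14493249 / 103746072001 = 0.00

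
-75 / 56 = -1.34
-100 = -100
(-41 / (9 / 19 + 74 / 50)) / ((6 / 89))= -1733275 / 5568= -311.29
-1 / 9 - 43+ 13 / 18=-763 / 18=-42.39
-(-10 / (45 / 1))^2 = -4 / 81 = -0.05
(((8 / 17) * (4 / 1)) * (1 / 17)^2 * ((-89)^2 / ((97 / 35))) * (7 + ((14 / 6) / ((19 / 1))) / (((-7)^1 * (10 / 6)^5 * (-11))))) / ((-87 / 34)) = -16224079637248 / 318577524375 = -50.93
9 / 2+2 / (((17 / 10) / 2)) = 233 / 34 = 6.85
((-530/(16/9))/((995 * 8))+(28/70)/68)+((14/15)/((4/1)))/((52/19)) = 2266609/42219840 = 0.05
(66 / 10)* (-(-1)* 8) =264 / 5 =52.80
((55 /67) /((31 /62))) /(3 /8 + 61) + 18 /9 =66674 /32897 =2.03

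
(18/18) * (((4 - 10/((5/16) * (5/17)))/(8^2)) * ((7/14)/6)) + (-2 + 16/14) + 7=40363/6720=6.01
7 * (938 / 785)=6566 / 785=8.36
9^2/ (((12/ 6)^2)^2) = 81/ 16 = 5.06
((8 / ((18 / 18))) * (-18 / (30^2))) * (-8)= 32 / 25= 1.28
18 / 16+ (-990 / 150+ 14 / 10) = -163 / 40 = -4.08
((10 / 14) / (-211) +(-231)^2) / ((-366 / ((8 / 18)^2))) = -630513536 / 21893571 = -28.80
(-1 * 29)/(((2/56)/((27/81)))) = -812/3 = -270.67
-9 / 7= -1.29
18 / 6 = 3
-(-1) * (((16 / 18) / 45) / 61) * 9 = 8 / 2745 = 0.00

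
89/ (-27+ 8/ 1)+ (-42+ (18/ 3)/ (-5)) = -47.88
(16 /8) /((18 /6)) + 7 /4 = 29 /12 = 2.42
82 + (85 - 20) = 147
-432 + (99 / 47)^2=-944487 / 2209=-427.56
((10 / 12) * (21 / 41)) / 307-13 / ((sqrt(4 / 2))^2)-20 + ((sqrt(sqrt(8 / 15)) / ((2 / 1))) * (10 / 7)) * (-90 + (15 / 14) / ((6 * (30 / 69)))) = -5017 * 30^(3 / 4) / 1176-333538 / 12587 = -81.18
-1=-1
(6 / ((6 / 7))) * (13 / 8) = 91 / 8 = 11.38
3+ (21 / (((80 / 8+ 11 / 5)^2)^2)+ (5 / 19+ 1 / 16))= 14002135251 / 4209135664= 3.33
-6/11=-0.55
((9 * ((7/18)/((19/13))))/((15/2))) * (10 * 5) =910/57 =15.96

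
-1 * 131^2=-17161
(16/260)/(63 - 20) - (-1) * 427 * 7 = 8354259/2795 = 2989.00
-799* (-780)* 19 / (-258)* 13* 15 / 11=-384838350 / 473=-813611.73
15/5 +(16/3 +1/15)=8.40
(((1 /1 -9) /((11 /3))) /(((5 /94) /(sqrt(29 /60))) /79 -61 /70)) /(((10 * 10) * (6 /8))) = 29109920 * sqrt(435) /16364386004131+2731465717232 /81821930020655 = 0.03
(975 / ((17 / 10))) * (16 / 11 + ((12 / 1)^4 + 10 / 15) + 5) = 2224699750 / 187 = 11896790.11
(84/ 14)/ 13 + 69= 903/ 13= 69.46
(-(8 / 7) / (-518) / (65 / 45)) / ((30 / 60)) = 72 / 23569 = 0.00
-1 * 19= -19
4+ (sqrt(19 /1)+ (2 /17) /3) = 206 /51+ sqrt(19) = 8.40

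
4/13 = 0.31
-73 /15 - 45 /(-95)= -1252 /285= -4.39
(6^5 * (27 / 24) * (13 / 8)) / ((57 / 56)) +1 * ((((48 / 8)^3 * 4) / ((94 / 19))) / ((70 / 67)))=441735012 / 31255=14133.26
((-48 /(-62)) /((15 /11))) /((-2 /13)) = -3.69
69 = 69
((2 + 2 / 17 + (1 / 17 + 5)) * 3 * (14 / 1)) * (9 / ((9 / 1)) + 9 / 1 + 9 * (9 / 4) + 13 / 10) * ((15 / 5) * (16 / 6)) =6466488 / 85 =76076.33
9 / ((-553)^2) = 9 / 305809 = 0.00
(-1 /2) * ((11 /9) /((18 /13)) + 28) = -4679 /324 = -14.44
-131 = -131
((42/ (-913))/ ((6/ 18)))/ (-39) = 42/ 11869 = 0.00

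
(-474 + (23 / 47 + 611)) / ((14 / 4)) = 39.28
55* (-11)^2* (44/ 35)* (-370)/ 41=-21668680/ 287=-75500.63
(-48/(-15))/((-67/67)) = -16/5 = -3.20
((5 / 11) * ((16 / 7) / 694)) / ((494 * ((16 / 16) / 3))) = 60 / 6599593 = 0.00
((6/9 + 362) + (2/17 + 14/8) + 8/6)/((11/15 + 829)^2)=5597775/10533398288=0.00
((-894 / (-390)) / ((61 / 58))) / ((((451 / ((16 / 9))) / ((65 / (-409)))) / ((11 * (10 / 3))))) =-0.05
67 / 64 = 1.05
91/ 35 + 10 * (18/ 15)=73/ 5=14.60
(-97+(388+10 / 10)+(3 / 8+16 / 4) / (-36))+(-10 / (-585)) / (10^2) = 27319841 / 93600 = 291.88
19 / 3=6.33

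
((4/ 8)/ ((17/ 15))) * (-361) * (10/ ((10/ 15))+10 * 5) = -351975/ 34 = -10352.21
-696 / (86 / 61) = -21228 / 43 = -493.67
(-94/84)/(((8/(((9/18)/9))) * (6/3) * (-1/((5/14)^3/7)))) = 5875/232339968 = 0.00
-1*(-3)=3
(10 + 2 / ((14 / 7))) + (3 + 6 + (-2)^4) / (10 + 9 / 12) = 573 / 43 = 13.33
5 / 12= 0.42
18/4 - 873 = -868.50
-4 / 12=-1 / 3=-0.33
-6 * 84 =-504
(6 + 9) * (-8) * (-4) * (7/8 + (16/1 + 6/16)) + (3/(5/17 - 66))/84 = 258965263/31276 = 8280.00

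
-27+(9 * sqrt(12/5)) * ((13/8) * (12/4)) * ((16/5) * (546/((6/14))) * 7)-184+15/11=-2306/11+12520872 * sqrt(15)/25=1939515.51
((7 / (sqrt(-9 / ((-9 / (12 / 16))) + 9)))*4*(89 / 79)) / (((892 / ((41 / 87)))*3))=51086*sqrt(39) / 179323443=0.00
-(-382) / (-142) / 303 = -191 / 21513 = -0.01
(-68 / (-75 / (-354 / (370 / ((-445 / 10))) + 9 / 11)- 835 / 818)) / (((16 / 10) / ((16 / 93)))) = 2.66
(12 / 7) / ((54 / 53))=106 / 63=1.68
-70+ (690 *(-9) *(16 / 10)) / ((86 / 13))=-67594 / 43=-1571.95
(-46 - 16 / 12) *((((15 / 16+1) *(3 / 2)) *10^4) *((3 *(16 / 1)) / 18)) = -11005000 / 3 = -3668333.33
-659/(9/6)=-439.33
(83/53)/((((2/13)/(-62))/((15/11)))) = -501735/583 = -860.61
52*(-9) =-468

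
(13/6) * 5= 65/6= 10.83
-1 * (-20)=20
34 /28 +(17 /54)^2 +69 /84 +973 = 4976113 /5103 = 975.13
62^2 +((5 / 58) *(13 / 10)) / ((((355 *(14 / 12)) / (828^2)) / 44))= 865248932 / 72065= 12006.51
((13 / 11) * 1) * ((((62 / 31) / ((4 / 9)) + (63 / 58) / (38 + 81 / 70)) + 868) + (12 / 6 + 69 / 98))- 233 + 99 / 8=278914688425 / 342756568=813.74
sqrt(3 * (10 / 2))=sqrt(15)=3.87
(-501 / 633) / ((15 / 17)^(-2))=-37575 / 60979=-0.62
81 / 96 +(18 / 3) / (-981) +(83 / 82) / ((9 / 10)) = 2525615 / 1287072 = 1.96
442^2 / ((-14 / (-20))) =1953640 / 7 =279091.43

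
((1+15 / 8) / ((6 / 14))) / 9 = 0.75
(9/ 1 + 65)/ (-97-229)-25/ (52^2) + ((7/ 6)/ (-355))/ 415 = -46021305557/ 194801365200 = -0.24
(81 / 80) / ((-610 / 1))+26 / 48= 79057 / 146400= 0.54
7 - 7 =0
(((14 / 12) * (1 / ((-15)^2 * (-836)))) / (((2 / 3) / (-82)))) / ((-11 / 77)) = -2009 / 376200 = -0.01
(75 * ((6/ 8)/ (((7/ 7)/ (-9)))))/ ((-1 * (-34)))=-2025/ 136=-14.89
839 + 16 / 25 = 20991 / 25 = 839.64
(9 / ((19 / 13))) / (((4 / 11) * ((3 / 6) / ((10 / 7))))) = 6435 / 133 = 48.38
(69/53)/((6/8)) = 92/53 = 1.74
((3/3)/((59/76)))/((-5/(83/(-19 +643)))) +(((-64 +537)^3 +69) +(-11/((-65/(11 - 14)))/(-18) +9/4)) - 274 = 811667121251/7670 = 105823614.24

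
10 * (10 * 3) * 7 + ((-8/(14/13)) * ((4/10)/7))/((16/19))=1028753/490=2099.50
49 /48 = 1.02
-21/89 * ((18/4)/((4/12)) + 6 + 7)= -1113/178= -6.25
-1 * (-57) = 57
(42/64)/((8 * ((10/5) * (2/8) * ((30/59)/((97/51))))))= 40061/65280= 0.61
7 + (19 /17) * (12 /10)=8.34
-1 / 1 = -1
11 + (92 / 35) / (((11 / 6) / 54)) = 34043 / 385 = 88.42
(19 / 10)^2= 361 / 100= 3.61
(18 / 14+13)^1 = 100 / 7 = 14.29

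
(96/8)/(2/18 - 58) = -108/521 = -0.21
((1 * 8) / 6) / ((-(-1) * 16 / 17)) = 17 / 12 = 1.42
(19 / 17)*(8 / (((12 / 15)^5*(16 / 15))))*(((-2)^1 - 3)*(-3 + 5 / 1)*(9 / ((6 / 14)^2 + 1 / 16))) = -1963828125 / 209984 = -9352.28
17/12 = 1.42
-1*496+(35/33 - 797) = -42634/33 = -1291.94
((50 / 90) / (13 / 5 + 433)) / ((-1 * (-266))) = 25 / 5214132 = 0.00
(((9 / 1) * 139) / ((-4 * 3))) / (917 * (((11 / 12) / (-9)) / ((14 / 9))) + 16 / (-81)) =67554 / 39035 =1.73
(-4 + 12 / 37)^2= 18496 / 1369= 13.51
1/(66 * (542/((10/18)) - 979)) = -5/1122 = -0.00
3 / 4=0.75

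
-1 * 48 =-48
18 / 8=9 / 4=2.25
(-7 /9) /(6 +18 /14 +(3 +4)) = -49 /900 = -0.05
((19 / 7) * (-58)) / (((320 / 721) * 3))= -56753 / 480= -118.24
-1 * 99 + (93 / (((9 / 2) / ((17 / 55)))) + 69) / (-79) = -1302904 / 13035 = -99.95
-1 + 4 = 3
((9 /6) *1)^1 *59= 177 /2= 88.50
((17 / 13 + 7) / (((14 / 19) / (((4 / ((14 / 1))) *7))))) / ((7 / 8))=25.77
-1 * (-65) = 65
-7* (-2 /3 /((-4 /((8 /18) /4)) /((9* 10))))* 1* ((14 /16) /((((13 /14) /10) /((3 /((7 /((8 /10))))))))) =-490 /13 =-37.69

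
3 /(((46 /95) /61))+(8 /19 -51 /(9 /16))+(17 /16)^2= 96931967 /335616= 288.82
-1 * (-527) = 527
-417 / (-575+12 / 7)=2919 / 4013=0.73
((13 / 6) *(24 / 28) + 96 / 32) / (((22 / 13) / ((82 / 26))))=697 / 77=9.05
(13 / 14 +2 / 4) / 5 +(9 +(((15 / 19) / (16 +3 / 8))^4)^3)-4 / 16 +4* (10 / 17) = 306463083239541705274729895052357387425774541 / 26909505187607793707913125785071141932239196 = 11.39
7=7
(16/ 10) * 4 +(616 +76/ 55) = 34308/ 55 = 623.78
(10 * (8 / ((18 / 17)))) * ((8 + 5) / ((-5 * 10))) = -884 / 45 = -19.64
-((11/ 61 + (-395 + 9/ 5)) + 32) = 110111/ 305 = 361.02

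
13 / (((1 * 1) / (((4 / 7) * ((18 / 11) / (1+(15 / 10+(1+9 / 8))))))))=2.63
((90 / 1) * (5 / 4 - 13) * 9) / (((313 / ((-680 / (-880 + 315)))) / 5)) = -6471900 / 35369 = -182.98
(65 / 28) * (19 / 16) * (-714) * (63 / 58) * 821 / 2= -3257773155 / 3712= -877632.85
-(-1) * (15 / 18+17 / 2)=28 / 3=9.33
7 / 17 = 0.41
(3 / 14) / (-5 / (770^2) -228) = -25410 / 27036241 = -0.00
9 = 9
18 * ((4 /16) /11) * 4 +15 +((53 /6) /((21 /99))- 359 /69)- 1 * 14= 415225 /10626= 39.08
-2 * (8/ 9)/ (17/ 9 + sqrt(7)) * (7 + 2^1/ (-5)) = 4488/ 695 - 2376 * sqrt(7)/ 695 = -2.59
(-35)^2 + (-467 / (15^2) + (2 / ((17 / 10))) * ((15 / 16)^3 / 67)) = 320930477963 / 262425600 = 1222.94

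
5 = 5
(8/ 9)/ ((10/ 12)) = 16/ 15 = 1.07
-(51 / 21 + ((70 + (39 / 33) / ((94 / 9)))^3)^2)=-1016291404323849534740021243175 / 8555024794381438912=-118794676666.67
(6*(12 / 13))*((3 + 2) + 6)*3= 2376 / 13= 182.77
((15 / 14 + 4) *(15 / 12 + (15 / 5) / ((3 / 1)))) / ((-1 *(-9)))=71 / 56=1.27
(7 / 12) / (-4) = -7 / 48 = -0.15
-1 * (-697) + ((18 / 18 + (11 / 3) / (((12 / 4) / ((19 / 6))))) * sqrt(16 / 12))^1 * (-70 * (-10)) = 697 + 184100 * sqrt(3) / 81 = 4633.67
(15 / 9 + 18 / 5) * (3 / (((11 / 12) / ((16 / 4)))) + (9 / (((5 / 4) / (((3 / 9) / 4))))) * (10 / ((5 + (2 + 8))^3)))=12799738 / 185625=68.95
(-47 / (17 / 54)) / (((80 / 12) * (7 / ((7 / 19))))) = -3807 / 3230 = -1.18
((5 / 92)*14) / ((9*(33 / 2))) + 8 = 54683 / 6831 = 8.01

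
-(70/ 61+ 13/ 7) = -1283/ 427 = -3.00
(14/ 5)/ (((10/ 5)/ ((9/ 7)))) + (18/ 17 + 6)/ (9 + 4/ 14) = 2829/ 1105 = 2.56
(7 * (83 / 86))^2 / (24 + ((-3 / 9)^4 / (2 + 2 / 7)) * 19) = 109369764 / 57757213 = 1.89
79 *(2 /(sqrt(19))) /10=3.62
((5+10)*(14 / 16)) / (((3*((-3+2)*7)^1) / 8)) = -5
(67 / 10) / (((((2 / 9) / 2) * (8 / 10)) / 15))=9045 / 8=1130.62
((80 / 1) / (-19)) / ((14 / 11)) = -440 / 133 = -3.31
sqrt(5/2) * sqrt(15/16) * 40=25 * sqrt(6)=61.24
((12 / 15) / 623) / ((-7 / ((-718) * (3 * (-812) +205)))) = -6407432 / 21805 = -293.85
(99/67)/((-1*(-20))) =99/1340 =0.07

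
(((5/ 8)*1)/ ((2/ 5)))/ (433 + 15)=25/ 7168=0.00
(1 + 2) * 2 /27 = 2 /9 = 0.22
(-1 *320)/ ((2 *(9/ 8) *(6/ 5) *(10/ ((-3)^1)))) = 320/ 9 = 35.56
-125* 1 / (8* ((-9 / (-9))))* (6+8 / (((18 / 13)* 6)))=-108.80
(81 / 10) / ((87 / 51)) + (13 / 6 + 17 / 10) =1499 / 174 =8.61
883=883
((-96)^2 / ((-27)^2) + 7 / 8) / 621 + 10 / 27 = 157799 / 402408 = 0.39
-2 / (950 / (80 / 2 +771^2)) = -594481 / 475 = -1251.54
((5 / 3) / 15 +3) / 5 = 28 / 45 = 0.62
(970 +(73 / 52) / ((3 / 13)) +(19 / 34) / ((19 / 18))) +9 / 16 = 797375 / 816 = 977.18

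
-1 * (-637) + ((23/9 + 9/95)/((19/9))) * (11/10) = 5761388/9025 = 638.38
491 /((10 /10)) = 491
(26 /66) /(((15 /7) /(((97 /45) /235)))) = 8827 /5234625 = 0.00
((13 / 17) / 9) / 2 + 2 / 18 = 47 / 306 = 0.15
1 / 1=1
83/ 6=13.83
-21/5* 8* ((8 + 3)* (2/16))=-46.20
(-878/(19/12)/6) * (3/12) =-439/19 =-23.11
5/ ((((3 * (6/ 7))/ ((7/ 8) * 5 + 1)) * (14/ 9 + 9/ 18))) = 1505/ 296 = 5.08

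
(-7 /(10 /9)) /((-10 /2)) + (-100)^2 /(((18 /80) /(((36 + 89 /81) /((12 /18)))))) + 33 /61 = 1833051334799 /741150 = 2473252.83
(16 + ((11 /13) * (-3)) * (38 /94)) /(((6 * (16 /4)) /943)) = 8627507 /14664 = 588.35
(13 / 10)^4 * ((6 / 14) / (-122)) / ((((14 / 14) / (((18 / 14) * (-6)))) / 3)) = 6940323 / 29890000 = 0.23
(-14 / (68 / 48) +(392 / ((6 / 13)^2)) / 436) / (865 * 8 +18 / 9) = -188839 / 230876388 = -0.00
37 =37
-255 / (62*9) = -85 / 186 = -0.46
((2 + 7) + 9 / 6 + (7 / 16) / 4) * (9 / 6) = 2037 / 128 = 15.91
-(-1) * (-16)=-16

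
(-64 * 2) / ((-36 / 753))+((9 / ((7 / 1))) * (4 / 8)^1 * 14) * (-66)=6250 / 3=2083.33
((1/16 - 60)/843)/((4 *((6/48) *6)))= -959/40464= -0.02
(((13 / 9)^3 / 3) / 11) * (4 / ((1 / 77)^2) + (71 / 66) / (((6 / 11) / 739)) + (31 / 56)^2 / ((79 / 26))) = 61658162590609 / 26819898336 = 2298.97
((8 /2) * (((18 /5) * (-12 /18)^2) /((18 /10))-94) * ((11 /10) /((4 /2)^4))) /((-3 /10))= 4609 /54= 85.35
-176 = -176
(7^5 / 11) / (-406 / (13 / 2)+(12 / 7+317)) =1529437 / 256509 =5.96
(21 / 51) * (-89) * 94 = -58562 / 17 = -3444.82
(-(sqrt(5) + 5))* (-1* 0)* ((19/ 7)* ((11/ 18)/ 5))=0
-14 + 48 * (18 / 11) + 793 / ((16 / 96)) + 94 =54082 / 11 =4916.55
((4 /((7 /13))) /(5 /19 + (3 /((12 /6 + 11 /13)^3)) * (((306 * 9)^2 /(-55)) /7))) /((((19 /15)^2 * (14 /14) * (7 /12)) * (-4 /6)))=586713699000 /126310611669487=0.00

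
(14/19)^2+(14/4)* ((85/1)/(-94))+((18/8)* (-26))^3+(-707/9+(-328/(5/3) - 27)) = -1224718388941/6108120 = -200506.60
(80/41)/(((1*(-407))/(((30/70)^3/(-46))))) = 1080/131643743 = 0.00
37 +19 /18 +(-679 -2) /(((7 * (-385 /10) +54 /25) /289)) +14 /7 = 186765707 /240606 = 776.23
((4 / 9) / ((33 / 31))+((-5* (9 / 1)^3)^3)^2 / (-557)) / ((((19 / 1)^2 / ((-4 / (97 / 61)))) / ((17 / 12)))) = 722304634851366598016954609 / 17378481879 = 41563160688057164.10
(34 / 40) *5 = 17 / 4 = 4.25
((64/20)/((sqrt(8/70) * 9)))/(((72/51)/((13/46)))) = 221 * sqrt(35)/6210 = 0.21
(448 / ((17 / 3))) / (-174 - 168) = -224 / 969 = -0.23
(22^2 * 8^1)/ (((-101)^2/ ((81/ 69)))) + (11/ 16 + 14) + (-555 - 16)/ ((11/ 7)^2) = -98158368483/ 454230128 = -216.10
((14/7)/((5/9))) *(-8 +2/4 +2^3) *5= 9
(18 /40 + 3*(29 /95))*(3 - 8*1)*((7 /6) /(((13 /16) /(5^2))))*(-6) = 363300 /247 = 1470.85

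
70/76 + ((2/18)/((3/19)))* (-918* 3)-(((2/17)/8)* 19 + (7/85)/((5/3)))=-62578271/32300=-1937.41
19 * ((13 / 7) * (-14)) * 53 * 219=-5733858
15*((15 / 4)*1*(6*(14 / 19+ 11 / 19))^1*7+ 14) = 126105 / 38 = 3318.55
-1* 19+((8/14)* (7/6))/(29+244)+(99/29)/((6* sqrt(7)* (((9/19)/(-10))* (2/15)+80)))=-15559/819+15675* sqrt(7)/15426782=-18.99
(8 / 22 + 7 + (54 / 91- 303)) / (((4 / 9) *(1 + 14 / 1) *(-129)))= 0.34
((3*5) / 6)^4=625 / 16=39.06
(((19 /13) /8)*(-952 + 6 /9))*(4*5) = -3476.03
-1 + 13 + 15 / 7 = 99 / 7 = 14.14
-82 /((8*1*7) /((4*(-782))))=32062 /7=4580.29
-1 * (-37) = 37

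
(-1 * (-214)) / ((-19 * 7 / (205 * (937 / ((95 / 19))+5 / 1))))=-8440588 / 133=-63463.07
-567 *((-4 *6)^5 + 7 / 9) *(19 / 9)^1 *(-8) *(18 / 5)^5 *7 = -1008557977840632576 / 3125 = -322738552909002.42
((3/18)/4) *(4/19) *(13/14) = 0.01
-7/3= -2.33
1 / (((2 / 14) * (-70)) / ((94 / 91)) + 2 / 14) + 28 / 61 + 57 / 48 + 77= 120274319 / 1531344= 78.54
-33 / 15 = -11 / 5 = -2.20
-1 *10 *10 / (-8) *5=125 / 2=62.50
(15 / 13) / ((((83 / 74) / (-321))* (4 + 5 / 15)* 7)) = -1068930 / 98189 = -10.89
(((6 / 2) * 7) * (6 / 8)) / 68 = 63 / 272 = 0.23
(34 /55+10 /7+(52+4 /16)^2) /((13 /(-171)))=-2877894603 /80080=-35937.74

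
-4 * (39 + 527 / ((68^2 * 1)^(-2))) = -45071940764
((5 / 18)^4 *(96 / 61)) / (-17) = -1250 / 2267919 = -0.00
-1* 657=-657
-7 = -7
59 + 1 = 60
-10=-10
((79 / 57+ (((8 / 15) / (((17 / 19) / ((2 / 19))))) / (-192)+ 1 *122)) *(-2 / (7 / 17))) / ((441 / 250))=-179341025 / 527877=-339.74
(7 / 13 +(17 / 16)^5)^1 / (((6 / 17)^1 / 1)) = 5.36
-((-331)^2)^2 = -12003612721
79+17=96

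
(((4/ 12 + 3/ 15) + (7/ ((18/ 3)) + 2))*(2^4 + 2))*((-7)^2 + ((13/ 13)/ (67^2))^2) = 65761168338/ 20151121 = 3263.40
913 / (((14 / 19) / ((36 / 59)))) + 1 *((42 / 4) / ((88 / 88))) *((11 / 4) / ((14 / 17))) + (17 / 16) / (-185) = 120888043 / 152810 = 791.10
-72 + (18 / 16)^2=-4527 / 64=-70.73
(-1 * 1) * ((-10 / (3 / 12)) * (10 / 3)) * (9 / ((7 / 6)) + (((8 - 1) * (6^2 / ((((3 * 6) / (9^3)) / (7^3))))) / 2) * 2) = 3267288000 / 7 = 466755428.57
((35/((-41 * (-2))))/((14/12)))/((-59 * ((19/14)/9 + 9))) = -1890/2789107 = -0.00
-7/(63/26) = -26/9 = -2.89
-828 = -828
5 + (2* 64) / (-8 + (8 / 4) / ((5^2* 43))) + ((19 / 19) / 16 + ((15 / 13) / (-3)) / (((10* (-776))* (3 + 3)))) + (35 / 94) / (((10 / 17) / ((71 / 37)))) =-978072260441 / 100556659424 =-9.73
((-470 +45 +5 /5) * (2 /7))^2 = 719104 /49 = 14675.59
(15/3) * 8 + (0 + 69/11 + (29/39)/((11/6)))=6675/143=46.68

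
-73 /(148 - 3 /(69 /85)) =-0.51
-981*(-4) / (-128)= -981 / 32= -30.66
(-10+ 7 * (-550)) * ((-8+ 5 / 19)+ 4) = 274060 / 19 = 14424.21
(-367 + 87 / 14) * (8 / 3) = -20204 / 21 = -962.10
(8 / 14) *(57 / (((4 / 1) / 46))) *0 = 0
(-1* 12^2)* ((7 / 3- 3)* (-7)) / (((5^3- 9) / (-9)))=1512 / 29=52.14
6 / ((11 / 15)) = 90 / 11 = 8.18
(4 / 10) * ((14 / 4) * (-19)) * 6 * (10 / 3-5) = 266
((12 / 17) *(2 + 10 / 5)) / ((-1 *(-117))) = 16 / 663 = 0.02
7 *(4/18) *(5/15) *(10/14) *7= 70/27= 2.59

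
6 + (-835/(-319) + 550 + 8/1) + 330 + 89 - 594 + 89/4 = 528095/1276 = 413.87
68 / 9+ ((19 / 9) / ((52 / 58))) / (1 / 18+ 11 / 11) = 1145 / 117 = 9.79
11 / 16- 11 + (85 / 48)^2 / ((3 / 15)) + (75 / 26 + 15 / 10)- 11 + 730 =21827561 / 29952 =728.75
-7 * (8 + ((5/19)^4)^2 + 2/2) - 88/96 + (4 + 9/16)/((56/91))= -368493417300577/6521688207744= -56.50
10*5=50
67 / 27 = 2.48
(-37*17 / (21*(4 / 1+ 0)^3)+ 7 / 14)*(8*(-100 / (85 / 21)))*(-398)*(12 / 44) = 128355 / 187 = 686.39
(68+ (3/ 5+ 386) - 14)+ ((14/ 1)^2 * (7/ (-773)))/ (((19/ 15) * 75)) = 32354089/ 73435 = 440.58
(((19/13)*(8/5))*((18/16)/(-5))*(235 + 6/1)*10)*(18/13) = -1483596/845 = -1755.73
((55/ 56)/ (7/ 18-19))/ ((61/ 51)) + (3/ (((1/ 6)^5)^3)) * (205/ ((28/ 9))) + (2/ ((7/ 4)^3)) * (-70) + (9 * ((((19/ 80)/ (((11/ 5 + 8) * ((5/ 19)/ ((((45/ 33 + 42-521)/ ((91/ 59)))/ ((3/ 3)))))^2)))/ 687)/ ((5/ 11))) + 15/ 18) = 92945496059052.54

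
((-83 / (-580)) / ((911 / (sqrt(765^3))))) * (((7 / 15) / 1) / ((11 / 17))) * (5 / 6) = 503727 * sqrt(85) / 2324872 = 2.00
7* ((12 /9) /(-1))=-28 /3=-9.33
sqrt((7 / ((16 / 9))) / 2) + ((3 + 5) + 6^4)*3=3*sqrt(14) / 8 + 3912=3913.40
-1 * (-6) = 6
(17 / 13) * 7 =119 / 13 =9.15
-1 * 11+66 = 55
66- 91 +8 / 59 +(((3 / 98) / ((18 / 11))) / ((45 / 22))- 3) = -21742981 / 780570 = -27.86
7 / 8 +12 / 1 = 103 / 8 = 12.88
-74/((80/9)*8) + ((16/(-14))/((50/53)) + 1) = -14023/11200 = -1.25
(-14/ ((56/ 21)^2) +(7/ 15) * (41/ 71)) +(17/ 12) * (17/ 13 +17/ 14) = 5810359/ 3101280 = 1.87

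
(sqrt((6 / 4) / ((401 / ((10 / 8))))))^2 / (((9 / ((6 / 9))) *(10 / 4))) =1 / 7218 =0.00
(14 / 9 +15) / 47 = 149 / 423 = 0.35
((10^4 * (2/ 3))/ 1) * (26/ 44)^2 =845000/ 363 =2327.82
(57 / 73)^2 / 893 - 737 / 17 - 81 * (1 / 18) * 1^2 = -407497487 / 8515742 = -47.85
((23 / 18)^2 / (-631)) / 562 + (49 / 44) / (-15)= -0.07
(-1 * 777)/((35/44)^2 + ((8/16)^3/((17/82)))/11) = -1130.08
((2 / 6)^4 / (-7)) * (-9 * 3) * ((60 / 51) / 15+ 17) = 871 / 1071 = 0.81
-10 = -10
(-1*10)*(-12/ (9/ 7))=280/ 3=93.33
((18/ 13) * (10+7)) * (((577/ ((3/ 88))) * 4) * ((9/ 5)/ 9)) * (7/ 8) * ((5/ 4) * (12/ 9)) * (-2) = -12084688/ 13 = -929591.38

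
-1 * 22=-22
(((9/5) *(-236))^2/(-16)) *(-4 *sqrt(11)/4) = 281961 *sqrt(11)/25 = 37406.35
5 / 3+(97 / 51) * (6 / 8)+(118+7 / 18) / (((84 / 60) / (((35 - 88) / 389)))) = -8.43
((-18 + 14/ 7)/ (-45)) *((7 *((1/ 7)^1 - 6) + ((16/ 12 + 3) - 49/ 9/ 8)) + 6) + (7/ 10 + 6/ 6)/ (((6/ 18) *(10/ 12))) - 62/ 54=-12502/ 2025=-6.17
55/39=1.41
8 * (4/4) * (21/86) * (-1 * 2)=-168/43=-3.91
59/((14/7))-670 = -1281/2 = -640.50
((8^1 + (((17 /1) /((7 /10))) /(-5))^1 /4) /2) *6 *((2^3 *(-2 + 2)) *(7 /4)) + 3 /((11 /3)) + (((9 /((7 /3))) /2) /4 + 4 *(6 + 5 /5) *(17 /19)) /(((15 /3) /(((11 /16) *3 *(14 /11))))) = 951297 /66880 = 14.22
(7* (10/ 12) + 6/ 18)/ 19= 37/ 114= 0.32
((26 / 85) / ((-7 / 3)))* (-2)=156 / 595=0.26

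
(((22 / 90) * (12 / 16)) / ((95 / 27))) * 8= 198 / 475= 0.42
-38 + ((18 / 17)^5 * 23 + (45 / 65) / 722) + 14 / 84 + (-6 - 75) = -1763604734081 / 19990166703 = -88.22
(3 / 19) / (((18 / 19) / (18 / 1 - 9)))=3 / 2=1.50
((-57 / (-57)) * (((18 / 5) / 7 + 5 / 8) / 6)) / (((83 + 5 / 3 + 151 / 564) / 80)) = 59972 / 335321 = 0.18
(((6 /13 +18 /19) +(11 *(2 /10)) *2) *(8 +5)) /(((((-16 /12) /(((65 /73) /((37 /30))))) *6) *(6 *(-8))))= 233155 /1642208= 0.14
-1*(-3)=3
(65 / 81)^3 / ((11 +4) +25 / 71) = 3899675 / 115854138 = 0.03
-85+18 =-67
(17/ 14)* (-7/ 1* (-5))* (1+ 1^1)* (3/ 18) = 85/ 6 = 14.17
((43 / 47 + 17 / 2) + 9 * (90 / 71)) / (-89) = -138975 / 593986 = -0.23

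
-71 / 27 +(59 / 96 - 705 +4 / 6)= -610285 / 864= -706.35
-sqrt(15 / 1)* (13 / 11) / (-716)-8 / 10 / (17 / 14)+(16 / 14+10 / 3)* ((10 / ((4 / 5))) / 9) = 13* sqrt(15) / 7876+89291 / 16065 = 5.56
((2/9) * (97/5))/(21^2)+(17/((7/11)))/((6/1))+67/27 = 275593/39690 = 6.94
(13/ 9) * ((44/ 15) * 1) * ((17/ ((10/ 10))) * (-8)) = -77792/ 135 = -576.24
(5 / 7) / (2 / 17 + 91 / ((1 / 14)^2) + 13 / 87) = 0.00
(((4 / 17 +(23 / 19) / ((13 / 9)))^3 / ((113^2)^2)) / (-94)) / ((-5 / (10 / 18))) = 91550911843 / 10212257593330313728194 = 0.00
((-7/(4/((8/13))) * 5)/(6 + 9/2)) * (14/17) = -280/663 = -0.42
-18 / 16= -1.12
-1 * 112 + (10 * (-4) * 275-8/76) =-211130/19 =-11112.11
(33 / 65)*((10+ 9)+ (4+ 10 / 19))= 14751 / 1235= 11.94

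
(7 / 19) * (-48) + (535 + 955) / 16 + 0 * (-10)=11467 / 152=75.44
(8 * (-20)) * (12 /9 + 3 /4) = -1000 /3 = -333.33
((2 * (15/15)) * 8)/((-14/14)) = -16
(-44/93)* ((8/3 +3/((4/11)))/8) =-0.65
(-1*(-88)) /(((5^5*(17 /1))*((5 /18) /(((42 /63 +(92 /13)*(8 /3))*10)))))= 804672 /690625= 1.17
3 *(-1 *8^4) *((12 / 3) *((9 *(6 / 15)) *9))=-7962624 / 5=-1592524.80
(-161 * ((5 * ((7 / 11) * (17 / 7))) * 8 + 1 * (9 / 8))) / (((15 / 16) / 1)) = -1783558 / 165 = -10809.44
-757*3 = -2271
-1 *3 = -3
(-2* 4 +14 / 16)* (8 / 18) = -19 / 6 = -3.17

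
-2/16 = -1/8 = -0.12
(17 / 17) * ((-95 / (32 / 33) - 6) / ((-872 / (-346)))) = -41.25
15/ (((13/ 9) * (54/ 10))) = 25/ 13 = 1.92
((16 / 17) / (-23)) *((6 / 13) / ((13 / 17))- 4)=9184 / 66079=0.14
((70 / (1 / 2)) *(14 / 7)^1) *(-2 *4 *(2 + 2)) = -8960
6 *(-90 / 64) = -135 / 16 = -8.44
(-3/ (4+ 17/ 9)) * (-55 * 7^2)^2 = -3700031.60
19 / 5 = 3.80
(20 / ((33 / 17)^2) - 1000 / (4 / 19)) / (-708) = 2583485 / 385506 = 6.70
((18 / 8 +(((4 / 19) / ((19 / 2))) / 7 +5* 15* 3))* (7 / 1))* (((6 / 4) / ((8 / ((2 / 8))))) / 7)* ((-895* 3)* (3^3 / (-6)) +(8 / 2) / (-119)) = 19816592673075 / 153965056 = 128708.38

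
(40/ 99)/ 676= 10/ 16731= 0.00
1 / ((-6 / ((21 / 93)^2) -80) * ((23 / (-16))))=392 / 111389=0.00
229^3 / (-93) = -12008989 / 93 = -129128.91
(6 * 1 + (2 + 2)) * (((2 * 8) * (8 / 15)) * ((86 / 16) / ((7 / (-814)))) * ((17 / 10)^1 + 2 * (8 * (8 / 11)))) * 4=-99583872 / 35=-2845253.49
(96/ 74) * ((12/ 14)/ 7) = 288/ 1813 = 0.16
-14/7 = -2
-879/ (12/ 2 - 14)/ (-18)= -293/ 48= -6.10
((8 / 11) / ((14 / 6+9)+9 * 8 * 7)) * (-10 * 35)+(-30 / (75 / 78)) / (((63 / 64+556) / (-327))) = 27011735304 / 1515532205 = 17.82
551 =551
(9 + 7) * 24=384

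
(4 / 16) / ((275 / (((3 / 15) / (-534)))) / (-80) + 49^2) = 2 / 92633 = 0.00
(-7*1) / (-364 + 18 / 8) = 28 / 1447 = 0.02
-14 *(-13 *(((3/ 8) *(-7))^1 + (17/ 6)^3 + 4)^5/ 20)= 2183282964737931875/ 29386561536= 74295285.01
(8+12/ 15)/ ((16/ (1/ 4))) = 11/ 80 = 0.14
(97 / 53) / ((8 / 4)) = 97 / 106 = 0.92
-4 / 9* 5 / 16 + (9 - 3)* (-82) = -17717 / 36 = -492.14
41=41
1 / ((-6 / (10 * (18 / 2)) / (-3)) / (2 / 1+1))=135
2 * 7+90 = 104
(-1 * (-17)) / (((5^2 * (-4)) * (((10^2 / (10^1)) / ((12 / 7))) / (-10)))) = 51 / 175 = 0.29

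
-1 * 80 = -80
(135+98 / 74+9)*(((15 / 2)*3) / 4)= 241965 / 296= 817.45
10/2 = 5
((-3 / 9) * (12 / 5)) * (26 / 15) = -104 / 75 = -1.39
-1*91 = -91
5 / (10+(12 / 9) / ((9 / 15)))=9 / 22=0.41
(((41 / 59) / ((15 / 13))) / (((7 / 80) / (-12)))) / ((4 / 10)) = -85280 / 413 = -206.49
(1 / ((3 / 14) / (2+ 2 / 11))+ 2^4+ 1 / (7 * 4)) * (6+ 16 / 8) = 209.74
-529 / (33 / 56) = -29624 / 33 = -897.70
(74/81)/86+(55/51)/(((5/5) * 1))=64484/59211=1.09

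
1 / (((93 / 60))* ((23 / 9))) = 180 / 713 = 0.25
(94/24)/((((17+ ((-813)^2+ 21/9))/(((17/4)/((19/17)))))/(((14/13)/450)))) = 5593/103720734000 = 0.00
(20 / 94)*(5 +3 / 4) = 115 / 94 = 1.22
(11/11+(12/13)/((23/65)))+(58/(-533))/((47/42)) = 2023205/576173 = 3.51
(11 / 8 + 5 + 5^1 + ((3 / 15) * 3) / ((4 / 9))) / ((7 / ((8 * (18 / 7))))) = 9162 / 245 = 37.40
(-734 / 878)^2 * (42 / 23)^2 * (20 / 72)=65997610 / 101949409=0.65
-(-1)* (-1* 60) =-60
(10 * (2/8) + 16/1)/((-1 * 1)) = -37/2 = -18.50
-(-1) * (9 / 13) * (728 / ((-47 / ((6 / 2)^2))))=-4536 / 47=-96.51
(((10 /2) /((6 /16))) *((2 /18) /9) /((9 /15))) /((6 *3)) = 100 /6561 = 0.02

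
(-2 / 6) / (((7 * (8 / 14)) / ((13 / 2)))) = -13 / 24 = -0.54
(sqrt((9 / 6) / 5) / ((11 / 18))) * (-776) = -6984 * sqrt(30) / 55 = -695.51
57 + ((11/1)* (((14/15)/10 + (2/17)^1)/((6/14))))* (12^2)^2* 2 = 224634.66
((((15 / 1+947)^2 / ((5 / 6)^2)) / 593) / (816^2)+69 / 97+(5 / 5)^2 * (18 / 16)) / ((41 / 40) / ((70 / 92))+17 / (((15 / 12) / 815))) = 85631372869 / 515978492731068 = 0.00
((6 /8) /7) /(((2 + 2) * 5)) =3 /560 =0.01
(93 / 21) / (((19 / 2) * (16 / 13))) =403 / 1064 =0.38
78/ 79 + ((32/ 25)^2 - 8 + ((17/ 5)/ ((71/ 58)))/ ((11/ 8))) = -129347474/ 38561875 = -3.35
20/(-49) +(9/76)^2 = -111551/283024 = -0.39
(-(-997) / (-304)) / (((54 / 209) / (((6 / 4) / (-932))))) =10967 / 536832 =0.02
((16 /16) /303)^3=1 /27818127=0.00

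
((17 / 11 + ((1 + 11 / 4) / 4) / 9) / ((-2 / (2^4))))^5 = -501292001353351 / 1252332576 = -400286.64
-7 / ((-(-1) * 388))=-7 / 388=-0.02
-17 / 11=-1.55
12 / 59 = 0.20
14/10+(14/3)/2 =56/15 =3.73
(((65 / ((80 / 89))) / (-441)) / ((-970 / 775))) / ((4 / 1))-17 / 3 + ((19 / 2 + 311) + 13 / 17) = 29379782711 / 93082752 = 315.63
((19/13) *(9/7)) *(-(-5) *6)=5130/91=56.37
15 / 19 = 0.79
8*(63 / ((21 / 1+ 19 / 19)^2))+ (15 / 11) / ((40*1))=1041 / 968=1.08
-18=-18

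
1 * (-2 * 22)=-44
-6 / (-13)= 6 / 13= 0.46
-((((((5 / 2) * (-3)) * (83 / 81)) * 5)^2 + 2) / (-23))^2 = -18588661462849 / 4498116624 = -4132.54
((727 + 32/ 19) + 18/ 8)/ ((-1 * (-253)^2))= -55551/ 4864684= -0.01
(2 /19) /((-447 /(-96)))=64 /2831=0.02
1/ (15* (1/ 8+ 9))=8/ 1095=0.01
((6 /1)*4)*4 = 96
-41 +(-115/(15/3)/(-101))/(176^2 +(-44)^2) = -136288569/3324112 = -41.00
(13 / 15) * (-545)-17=-1468 / 3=-489.33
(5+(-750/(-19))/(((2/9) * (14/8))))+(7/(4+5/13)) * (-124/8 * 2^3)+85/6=-61681/798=-77.29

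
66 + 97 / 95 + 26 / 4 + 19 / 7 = 101393 / 1330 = 76.24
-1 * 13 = -13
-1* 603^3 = -219256227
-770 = -770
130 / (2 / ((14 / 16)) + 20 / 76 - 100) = -1330 / 997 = -1.33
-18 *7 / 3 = -42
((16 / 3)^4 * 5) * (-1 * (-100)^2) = -3276800000 / 81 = -40454320.99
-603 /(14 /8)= -2412 /7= -344.57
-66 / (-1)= 66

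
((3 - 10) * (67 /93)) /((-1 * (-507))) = -469 /47151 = -0.01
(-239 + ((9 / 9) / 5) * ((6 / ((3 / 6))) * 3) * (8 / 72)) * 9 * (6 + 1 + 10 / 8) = -353727 / 20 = -17686.35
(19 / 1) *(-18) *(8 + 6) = -4788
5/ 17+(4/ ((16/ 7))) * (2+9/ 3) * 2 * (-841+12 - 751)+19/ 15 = -27648.44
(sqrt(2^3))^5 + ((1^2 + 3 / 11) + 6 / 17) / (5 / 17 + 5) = 152 / 495 + 128* sqrt(2) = 181.33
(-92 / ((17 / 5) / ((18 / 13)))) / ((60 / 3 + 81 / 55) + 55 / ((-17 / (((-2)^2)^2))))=50600 / 40911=1.24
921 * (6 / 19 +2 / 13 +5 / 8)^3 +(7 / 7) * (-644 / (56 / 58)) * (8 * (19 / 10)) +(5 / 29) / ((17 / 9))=-169841580746857901 / 19018564963840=-8930.30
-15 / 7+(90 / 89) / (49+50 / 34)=-189120 / 89089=-2.12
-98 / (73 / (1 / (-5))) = 98 / 365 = 0.27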